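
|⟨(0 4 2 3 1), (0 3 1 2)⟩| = 120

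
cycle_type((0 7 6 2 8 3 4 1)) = 8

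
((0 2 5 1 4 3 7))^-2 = (0 3 1 2 7 4 5)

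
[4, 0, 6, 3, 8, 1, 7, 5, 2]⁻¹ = [1, 5, 8, 3, 0, 7, 2, 6, 4]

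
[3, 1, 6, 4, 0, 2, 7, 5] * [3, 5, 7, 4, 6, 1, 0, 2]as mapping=[0→4, 1→5, 2→0, 3→6, 4→3, 5→7, 6→2, 7→1]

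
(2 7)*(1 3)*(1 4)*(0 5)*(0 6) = (0 5 6)(1 3 4)(2 7)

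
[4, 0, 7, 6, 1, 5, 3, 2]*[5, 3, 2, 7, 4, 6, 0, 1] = [4, 5, 1, 0, 3, 6, 7, 2]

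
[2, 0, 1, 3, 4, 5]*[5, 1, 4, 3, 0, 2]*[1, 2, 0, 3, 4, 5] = [4, 5, 2, 3, 1, 0]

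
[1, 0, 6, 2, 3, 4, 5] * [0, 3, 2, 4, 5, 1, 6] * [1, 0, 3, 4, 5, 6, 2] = [4, 1, 2, 3, 5, 6, 0]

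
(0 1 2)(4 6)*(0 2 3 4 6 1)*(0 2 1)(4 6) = (0 2 1 3 6 4)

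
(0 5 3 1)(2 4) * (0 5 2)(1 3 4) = (0 2 1 5 4)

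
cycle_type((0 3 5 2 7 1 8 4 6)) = 9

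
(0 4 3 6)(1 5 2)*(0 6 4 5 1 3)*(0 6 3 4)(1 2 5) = (0 1 2 4 6 3)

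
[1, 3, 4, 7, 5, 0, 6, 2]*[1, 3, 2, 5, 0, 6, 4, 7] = [3, 5, 0, 7, 6, 1, 4, 2]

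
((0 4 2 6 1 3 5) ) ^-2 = (0 3 6 4 5 1 2) 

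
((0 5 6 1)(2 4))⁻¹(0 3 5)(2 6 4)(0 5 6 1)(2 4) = (1 2 4)(3 6 5)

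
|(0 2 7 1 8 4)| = 6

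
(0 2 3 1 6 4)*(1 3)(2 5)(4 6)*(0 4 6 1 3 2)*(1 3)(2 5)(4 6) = (0 2 1 4 6 3 5)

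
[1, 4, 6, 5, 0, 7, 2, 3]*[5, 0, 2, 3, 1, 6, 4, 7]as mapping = [0→0, 1→1, 2→4, 3→6, 4→5, 5→7, 6→2, 7→3]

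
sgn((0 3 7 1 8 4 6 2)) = -1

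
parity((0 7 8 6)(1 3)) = even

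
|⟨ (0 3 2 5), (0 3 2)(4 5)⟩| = 120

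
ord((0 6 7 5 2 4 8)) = 7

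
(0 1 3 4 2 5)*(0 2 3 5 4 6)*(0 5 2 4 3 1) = (1 2 3 6 5 4)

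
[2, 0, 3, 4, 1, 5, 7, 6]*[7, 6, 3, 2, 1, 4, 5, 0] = [3, 7, 2, 1, 6, 4, 0, 5]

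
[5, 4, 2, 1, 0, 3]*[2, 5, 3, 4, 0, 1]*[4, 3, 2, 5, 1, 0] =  [3, 4, 5, 0, 2, 1]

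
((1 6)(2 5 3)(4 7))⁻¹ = (1 6)(2 3 5)(4 7)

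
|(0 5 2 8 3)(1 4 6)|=15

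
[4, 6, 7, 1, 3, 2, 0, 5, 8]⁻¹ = [6, 3, 5, 4, 0, 7, 1, 2, 8]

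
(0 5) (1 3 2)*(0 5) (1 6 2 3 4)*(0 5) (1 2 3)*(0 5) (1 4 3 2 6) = (1 3 4 6 2) 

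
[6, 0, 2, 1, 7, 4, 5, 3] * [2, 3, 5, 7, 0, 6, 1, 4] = [1, 2, 5, 3, 4, 0, 6, 7]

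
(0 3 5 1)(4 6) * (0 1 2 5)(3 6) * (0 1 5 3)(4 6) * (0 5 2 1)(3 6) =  (0 4 5 1 2 6 3)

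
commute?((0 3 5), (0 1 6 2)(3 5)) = no:(0 3 5)*(0 1 6 2)(3 5) = (0 5 1 6 2), (0 1 6 2)(3 5)*(0 3 5) = (0 1 6 2 3)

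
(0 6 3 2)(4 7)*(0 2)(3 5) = (0 6 5 3)(4 7)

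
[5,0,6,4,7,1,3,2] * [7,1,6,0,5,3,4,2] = [3,7,4,5,2,1,0,6] 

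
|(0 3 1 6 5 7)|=6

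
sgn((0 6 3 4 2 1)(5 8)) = 1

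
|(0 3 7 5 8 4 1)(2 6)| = 14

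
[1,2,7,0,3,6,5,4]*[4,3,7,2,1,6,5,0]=[3,7,0,4,2,5,6,1]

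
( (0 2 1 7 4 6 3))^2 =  (0 1 4 3 2 7 6)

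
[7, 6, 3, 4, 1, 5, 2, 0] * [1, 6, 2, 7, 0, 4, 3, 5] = [5, 3, 7, 0, 6, 4, 2, 1] 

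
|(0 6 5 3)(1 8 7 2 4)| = 20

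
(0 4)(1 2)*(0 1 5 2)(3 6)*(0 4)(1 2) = (1 4 2 5)(3 6)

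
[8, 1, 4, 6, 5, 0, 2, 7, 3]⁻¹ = [5, 1, 6, 8, 2, 4, 3, 7, 0]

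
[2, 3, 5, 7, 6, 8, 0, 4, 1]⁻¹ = [6, 8, 0, 1, 7, 2, 4, 3, 5]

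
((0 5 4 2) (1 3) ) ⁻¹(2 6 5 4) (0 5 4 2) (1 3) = (0 6 4 2) 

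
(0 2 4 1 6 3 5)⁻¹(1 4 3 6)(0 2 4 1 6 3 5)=(1 5 3 6)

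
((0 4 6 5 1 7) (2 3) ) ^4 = (0 1 6) (4 7 5) 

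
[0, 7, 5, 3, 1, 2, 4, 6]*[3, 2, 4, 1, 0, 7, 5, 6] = [3, 6, 7, 1, 2, 4, 0, 5]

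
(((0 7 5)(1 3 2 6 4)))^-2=(0 7 5)(1 6 3 4 2)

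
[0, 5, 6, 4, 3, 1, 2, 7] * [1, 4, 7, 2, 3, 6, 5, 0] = [1, 6, 5, 3, 2, 4, 7, 0]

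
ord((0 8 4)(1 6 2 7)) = 12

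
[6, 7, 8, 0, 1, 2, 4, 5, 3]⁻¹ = [3, 4, 5, 8, 6, 7, 0, 1, 2]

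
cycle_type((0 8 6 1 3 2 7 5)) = 8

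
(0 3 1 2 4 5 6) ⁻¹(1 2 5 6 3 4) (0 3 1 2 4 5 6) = (0 1 5 2 4 6) 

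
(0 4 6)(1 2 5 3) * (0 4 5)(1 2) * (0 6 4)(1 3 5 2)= (0 2 6)(1 3)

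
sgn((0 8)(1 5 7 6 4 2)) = 1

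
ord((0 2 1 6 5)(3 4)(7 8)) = 10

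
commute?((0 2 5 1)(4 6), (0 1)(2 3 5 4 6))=no:(0 2 5 1)(4 6)*(0 1)(2 3 5 4 6)=(0 3 5)(2 4), (0 1)(2 3 5 4 6)*(0 2 5 1)(4 6)=(1 2 3)(5 6)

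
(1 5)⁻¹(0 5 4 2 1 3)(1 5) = (0 1 4 2 5 3)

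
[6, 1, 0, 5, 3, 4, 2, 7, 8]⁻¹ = [2, 1, 6, 4, 5, 3, 0, 7, 8]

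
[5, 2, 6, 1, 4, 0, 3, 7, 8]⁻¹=[5, 3, 1, 6, 4, 0, 2, 7, 8]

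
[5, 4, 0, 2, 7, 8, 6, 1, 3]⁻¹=[2, 7, 3, 8, 1, 0, 6, 4, 5]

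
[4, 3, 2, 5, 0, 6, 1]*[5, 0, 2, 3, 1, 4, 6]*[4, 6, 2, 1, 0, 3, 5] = [6, 1, 2, 0, 3, 5, 4]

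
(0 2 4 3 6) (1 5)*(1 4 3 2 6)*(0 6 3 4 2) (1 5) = (0 3 5 2 4) 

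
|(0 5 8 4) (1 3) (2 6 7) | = 12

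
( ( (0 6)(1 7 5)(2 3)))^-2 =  (1 7 5)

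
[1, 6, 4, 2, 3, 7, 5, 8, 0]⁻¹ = [8, 0, 3, 4, 2, 6, 1, 5, 7]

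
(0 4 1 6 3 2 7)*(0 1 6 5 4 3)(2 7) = (0 3 7 1 5 4 6)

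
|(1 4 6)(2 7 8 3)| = 12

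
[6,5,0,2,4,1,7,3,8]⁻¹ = [2,5,3,7,4,1,0,6,8]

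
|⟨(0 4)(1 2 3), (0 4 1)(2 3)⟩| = 120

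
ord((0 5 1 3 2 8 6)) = 7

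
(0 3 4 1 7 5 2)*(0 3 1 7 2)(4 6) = (0 1 2 3 6 4 7 5)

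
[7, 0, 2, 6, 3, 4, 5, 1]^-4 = [1, 7, 2, 3, 4, 5, 6, 0]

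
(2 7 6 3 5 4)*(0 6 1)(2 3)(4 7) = (0 6 2 4 3 5 7 1)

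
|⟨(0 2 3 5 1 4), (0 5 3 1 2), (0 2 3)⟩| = 720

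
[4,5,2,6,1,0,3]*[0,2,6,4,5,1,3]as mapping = [0→5,1→1,2→6,3→3,4→2,5→0,6→4]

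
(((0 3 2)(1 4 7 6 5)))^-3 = (1 7 5 4 6)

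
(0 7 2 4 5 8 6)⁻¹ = (0 6 8 5 4 2 7)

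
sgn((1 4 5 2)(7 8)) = 1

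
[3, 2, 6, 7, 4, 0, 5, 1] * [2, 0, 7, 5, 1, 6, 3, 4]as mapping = [0→5, 1→7, 2→3, 3→4, 4→1, 5→2, 6→6, 7→0]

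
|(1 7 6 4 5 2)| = 6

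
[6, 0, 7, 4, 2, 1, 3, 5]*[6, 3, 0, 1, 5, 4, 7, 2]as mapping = [0→7, 1→6, 2→2, 3→5, 4→0, 5→3, 6→1, 7→4]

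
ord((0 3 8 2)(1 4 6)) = 12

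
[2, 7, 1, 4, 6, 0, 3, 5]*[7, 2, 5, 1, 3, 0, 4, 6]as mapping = [0→5, 1→6, 2→2, 3→3, 4→4, 5→7, 6→1, 7→0]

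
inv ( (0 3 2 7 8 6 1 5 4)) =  (0 4 5 1 6 8 7 2 3)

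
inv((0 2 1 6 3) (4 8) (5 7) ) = (0 3 6 1 2) (4 8) (5 7) 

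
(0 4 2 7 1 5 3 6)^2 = (0 2 1 3)(4 7 5 6)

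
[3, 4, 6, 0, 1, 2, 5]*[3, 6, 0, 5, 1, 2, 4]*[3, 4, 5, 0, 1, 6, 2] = [6, 4, 1, 0, 2, 3, 5]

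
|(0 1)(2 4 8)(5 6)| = 6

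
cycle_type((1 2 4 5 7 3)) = 6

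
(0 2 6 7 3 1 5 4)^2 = (0 6 3 5)(1 4 2 7)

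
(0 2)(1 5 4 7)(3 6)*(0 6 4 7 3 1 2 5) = (0 5 7 2 6 1)(3 4)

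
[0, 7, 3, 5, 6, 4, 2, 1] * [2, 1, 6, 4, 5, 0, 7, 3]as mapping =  [0→2, 1→3, 2→4, 3→0, 4→7, 5→5, 6→6, 7→1]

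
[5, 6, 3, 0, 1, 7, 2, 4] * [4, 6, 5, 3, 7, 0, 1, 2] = [0, 1, 3, 4, 6, 2, 5, 7]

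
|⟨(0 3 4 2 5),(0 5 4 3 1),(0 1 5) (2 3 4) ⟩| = 360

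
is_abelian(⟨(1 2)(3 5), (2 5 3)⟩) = no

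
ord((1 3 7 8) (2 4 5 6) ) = 4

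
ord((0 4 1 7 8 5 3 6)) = 8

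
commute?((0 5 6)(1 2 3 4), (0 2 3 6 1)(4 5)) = no:(0 5 6)(1 2 3 4) * (0 2 3 6 1)(4 5) = (0 4)(1 3 5)(2 6), (0 2 3 6 1)(4 5) * (0 5 6)(1 2 3 4) = (0 3)(1 5)(2 4 6)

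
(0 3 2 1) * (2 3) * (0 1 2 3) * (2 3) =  (0 2 3)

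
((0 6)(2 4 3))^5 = (0 6)(2 3 4)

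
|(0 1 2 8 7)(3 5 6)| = 15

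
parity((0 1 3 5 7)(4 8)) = odd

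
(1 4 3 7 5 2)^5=(1 2 5 7 3 4)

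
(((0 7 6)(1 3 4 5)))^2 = (0 6 7)(1 4)(3 5)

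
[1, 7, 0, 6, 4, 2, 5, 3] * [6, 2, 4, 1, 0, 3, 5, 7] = [2, 7, 6, 5, 0, 4, 3, 1]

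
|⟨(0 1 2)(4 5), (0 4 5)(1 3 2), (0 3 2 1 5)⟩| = 720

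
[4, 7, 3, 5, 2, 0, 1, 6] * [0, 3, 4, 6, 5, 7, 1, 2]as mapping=[0→5, 1→2, 2→6, 3→7, 4→4, 5→0, 6→3, 7→1]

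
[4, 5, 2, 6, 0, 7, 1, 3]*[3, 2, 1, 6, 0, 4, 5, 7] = [0, 4, 1, 5, 3, 7, 2, 6]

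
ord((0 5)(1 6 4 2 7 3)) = 6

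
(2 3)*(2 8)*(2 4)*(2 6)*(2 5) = (2 3 8 4 6 5)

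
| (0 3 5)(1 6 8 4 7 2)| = 6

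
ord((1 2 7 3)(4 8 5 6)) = 4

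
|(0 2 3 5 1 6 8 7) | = 8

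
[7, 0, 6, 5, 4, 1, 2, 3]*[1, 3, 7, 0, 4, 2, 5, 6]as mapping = [0→6, 1→1, 2→5, 3→2, 4→4, 5→3, 6→7, 7→0]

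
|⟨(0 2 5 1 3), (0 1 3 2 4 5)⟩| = 720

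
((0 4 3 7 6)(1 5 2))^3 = (0 7 4 6 3)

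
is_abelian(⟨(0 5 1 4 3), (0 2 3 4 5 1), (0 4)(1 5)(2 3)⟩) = no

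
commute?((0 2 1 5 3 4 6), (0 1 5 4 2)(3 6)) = no:(0 2 1 5 3 4 6) * (0 1 5 4 2)(3 6) = (1 4 3 2 5 6), (0 1 5 4 2)(3 6) * (0 2 1 5 3 4 6) = (0 5 6 4 1 3)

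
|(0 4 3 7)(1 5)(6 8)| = 4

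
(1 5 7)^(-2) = (1 5 7)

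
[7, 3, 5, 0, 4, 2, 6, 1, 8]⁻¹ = [3, 7, 5, 1, 4, 2, 6, 0, 8]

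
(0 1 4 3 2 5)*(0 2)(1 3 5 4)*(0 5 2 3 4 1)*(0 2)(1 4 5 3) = (0 5 1 2 4)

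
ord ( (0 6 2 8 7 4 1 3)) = 8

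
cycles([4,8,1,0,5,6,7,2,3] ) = (0 4 5 6 7 2 1 8 3)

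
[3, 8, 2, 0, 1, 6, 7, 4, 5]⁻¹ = [3, 4, 2, 0, 7, 8, 5, 6, 1]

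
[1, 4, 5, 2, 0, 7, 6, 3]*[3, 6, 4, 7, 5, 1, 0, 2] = [6, 5, 1, 4, 3, 2, 0, 7]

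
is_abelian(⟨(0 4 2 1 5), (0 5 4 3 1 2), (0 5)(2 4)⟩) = no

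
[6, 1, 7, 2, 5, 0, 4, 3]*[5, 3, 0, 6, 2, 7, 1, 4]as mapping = [0→1, 1→3, 2→4, 3→0, 4→7, 5→5, 6→2, 7→6]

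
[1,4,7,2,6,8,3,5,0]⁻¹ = [8,0,3,6,1,7,4,2,5]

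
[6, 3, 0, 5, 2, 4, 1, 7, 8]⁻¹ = [2, 6, 4, 1, 5, 3, 0, 7, 8]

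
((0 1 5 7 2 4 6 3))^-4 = (0 2)(1 4)(3 7)(5 6)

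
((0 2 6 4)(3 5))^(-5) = (0 4 6 2)(3 5)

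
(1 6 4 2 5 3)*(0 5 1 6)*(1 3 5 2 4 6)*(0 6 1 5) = (0 2 3 5) (1 6) 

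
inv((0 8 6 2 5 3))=(0 3 5 2 6 8)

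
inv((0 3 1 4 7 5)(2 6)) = (0 5 7 4 1 3)(2 6)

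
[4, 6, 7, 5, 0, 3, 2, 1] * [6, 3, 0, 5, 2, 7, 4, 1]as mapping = [0→2, 1→4, 2→1, 3→7, 4→6, 5→5, 6→0, 7→3]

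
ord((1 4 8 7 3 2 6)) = 7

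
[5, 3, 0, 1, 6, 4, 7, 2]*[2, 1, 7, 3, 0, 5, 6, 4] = [5, 3, 2, 1, 6, 0, 4, 7]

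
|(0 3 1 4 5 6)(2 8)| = 6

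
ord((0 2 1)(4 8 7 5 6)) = 15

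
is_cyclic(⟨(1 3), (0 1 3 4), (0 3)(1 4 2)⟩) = no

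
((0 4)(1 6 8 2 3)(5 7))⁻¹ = (0 4)(1 3 2 8 6)(5 7)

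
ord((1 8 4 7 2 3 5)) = 7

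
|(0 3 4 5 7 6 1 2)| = 8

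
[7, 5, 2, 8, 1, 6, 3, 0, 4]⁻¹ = [7, 4, 2, 6, 8, 1, 5, 0, 3]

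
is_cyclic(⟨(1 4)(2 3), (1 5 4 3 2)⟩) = no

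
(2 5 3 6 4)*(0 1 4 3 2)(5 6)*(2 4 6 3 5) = (0 1 6 5 4)(2 3)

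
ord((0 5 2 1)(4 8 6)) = 12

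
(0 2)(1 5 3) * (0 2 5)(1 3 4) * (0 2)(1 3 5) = (0 1 2)(3 5 4)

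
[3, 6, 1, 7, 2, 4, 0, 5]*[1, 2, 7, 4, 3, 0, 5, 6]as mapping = [0→4, 1→5, 2→2, 3→6, 4→7, 5→3, 6→1, 7→0]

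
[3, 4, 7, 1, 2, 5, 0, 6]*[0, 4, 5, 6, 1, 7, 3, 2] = [6, 1, 2, 4, 5, 7, 0, 3]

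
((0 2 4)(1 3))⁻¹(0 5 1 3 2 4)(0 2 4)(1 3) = (0 2 5 3 1 4)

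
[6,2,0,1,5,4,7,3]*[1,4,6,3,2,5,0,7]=[0,6,1,4,5,2,7,3]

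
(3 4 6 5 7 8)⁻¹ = (3 8 7 5 6 4)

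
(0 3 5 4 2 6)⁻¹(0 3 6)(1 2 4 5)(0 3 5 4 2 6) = (0 3 5)(1 6 2 4)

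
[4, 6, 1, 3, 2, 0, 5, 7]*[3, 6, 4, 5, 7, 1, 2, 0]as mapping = [0→7, 1→2, 2→6, 3→5, 4→4, 5→3, 6→1, 7→0]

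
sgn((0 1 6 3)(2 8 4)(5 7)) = 1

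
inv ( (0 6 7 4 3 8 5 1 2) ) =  (0 2 1 5 8 3 4 7 6) 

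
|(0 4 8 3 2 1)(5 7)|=6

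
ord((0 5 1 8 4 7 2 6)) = 8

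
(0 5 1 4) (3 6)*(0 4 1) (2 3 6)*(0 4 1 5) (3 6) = (1 5 4) (2 6 3) 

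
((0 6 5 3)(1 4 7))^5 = (0 6 5 3)(1 7 4)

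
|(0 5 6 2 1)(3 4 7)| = 15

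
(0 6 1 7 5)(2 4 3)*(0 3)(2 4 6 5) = (0 5 3 4)(1 7 2 6)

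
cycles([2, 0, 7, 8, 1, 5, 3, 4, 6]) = (0 2 7 4 1)(3 8 6)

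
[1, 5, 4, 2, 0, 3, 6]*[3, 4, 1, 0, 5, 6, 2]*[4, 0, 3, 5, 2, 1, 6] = [2, 6, 1, 0, 5, 4, 3]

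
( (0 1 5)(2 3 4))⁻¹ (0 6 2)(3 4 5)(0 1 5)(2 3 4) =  (0 4 2)(1 6 3)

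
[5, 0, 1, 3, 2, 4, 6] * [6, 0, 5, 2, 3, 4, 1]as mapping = [0→4, 1→6, 2→0, 3→2, 4→5, 5→3, 6→1]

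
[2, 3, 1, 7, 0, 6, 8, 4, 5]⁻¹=[4, 2, 0, 1, 7, 8, 5, 3, 6]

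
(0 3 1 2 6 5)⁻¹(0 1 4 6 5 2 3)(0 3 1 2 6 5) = (0 6 1 3 2 4 5)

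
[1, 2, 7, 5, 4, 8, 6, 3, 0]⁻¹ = [8, 0, 1, 7, 4, 3, 6, 2, 5]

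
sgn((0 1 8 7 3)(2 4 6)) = 1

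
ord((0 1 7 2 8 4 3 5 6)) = 9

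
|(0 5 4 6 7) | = 5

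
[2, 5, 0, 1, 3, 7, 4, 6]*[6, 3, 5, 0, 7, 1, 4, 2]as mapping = [0→5, 1→1, 2→6, 3→3, 4→0, 5→2, 6→7, 7→4]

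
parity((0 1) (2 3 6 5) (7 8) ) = odd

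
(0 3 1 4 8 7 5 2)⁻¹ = (0 2 5 7 8 4 1 3)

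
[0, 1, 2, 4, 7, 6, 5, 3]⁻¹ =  [0, 1, 2, 7, 3, 6, 5, 4]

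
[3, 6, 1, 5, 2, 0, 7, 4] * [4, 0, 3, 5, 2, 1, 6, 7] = [5, 6, 0, 1, 3, 4, 7, 2]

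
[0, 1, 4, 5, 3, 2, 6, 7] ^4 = [0, 1, 2, 3, 4, 5, 6, 7] 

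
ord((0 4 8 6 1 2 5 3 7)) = 9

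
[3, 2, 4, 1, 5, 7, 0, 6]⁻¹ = [6, 3, 1, 0, 2, 4, 7, 5]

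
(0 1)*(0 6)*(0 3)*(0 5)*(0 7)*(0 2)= (0 1 6 3 5 7 2)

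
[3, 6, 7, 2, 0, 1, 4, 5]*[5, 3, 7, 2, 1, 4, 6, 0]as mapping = [0→2, 1→6, 2→0, 3→7, 4→5, 5→3, 6→1, 7→4]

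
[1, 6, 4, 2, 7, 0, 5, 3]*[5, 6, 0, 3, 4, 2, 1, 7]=[6, 1, 4, 0, 7, 5, 2, 3]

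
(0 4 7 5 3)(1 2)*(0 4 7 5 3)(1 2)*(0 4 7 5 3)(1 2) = (0 5 4 3 7)(1 2)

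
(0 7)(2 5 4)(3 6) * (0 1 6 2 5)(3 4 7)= (0 3 2)(1 6 4 5 7)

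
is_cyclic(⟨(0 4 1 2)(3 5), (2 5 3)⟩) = no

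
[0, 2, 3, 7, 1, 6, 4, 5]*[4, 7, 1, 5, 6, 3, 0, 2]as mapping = [0→4, 1→1, 2→5, 3→2, 4→7, 5→0, 6→6, 7→3]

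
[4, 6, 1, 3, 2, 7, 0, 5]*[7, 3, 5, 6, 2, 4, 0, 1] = [2, 0, 3, 6, 5, 1, 7, 4]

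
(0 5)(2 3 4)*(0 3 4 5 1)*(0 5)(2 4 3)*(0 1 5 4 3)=(0 5 2)(1 4 3)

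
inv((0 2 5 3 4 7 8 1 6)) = (0 6 1 8 7 4 3 5 2)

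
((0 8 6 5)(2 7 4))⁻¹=(0 5 6 8)(2 4 7)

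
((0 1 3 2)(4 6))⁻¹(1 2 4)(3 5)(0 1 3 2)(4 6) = (0 6 3)(2 5)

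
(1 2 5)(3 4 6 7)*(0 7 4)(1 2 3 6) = (0 7 6 4 1 3)(2 5)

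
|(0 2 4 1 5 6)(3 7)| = 6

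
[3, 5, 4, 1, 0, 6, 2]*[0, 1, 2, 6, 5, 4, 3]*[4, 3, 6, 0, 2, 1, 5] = [5, 2, 1, 3, 4, 0, 6]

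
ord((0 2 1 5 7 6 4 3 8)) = 9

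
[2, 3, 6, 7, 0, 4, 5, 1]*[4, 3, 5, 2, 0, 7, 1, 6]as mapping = [0→5, 1→2, 2→1, 3→6, 4→4, 5→0, 6→7, 7→3]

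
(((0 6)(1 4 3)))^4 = (1 4 3)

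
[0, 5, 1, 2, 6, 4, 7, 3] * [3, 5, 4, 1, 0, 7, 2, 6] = [3, 7, 5, 4, 2, 0, 6, 1]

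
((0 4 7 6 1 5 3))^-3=(0 1 4 5 7 3 6)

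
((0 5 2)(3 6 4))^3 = ()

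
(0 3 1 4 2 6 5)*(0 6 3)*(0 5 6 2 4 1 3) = (0 5 2)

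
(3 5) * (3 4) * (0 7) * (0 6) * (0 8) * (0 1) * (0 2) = (0 7 6 8 1 2)(3 5 4)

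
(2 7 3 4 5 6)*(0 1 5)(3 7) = (0 1 5 6 2 3 4)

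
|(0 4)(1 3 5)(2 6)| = 6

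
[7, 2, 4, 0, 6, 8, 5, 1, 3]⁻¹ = [3, 7, 1, 8, 2, 6, 4, 0, 5]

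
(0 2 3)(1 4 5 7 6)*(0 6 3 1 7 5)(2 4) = (0 4)(1 2)(3 6 7)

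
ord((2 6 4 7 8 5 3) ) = 7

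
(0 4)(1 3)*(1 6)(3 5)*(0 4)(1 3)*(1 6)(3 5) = (1 3)(5 6)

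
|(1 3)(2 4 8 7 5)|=10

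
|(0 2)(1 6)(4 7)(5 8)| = 2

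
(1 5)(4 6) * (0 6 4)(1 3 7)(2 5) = (0 6)(1 2 5 3 7)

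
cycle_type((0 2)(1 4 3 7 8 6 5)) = 2.7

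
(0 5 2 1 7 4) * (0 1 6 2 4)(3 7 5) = (0 3 7)(1 5 4)(2 6)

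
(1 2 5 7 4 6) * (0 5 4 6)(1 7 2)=(0 5 2 4)(6 7)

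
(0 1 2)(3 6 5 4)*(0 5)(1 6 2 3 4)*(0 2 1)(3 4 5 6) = (0 3 1 4 5)(2 6)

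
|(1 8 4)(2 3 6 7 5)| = 15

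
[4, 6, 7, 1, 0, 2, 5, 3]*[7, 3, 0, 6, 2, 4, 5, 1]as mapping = [0→2, 1→5, 2→1, 3→3, 4→7, 5→0, 6→4, 7→6]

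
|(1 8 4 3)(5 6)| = 4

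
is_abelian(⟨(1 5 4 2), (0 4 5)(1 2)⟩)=no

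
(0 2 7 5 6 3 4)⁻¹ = (0 4 3 6 5 7 2)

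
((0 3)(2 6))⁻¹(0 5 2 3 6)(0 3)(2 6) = (0 2 3 5 6)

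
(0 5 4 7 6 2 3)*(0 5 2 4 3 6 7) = (0 2 6 4) (3 5) 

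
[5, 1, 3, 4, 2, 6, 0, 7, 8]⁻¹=[6, 1, 4, 2, 3, 0, 5, 7, 8]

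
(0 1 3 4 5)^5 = ()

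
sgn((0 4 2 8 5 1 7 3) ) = -1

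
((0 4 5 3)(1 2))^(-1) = (0 3 5 4)(1 2)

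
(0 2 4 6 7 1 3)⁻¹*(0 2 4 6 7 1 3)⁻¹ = (0 1 6 2 3 7 4)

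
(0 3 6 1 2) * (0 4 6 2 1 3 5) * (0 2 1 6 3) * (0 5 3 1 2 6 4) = (0 3 2)(1 4)(5 6)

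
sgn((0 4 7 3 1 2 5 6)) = -1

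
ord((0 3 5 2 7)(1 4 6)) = 15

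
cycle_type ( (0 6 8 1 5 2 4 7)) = 8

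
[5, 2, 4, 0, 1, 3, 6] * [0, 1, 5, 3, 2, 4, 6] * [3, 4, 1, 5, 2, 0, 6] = [2, 0, 1, 3, 4, 5, 6]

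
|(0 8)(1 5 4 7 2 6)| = 6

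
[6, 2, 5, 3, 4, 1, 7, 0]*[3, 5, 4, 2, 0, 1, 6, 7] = [6, 4, 1, 2, 0, 5, 7, 3]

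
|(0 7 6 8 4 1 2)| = 7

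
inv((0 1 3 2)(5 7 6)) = (0 2 3 1)(5 6 7)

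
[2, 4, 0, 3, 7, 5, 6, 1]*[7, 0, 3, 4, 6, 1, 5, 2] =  [3, 6, 7, 4, 2, 1, 5, 0]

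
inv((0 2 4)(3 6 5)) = (0 4 2)(3 5 6)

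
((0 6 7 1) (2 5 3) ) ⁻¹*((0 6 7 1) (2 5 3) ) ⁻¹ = (0 7) (1 6) (2 5 3) 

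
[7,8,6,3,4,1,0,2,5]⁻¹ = [6,5,7,3,4,8,2,0,1]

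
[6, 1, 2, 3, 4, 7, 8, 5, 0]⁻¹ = [8, 1, 2, 3, 4, 7, 0, 5, 6]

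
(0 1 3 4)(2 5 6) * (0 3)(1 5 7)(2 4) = (0 5 6 4 3 2 7 1)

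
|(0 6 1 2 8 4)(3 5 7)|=6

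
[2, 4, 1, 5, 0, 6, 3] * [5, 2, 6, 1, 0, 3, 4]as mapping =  [0→6, 1→0, 2→2, 3→3, 4→5, 5→4, 6→1]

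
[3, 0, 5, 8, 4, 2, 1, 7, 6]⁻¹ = [1, 6, 5, 0, 4, 2, 8, 7, 3]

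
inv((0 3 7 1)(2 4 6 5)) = (0 1 7 3)(2 5 6 4)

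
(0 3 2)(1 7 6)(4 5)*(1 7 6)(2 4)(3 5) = (0 5 2)(1 6 7)(3 4)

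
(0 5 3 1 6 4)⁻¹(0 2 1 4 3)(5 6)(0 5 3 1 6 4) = (0 1 5 2 6)(3 4)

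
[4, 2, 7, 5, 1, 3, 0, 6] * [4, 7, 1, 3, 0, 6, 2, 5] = [0, 1, 5, 6, 7, 3, 4, 2]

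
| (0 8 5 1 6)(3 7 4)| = 15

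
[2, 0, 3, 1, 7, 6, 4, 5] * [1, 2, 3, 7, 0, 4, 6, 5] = [3, 1, 7, 2, 5, 6, 0, 4]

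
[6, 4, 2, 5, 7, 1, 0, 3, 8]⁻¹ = [6, 5, 2, 7, 1, 3, 0, 4, 8]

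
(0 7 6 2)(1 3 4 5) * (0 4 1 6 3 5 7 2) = (0 2 4 7 3 1 5 6)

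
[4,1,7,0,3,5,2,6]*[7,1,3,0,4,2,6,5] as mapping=[0→4,1→1,2→5,3→7,4→0,5→2,6→3,7→6] 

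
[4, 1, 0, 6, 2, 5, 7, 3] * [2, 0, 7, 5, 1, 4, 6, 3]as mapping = [0→1, 1→0, 2→2, 3→6, 4→7, 5→4, 6→3, 7→5]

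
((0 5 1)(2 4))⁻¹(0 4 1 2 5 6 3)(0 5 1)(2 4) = (0 4 1 6 3 5 2)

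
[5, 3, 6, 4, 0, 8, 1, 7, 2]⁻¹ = [4, 6, 8, 1, 3, 0, 2, 7, 5]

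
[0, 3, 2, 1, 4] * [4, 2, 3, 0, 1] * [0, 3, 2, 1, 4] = [4, 0, 1, 2, 3]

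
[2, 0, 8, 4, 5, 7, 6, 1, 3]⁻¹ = [1, 7, 0, 8, 3, 4, 6, 5, 2]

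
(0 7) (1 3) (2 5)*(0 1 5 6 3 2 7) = (1 2 6 3 5 7) 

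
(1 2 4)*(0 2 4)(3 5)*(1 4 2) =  (0 1 2)(3 5)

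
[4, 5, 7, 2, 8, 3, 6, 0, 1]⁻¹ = [7, 8, 3, 5, 0, 1, 6, 2, 4]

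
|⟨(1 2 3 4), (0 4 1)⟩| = 120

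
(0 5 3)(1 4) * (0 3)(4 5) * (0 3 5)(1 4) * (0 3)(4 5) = (0 1 3 4 5)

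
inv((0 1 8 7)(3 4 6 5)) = (0 7 8 1)(3 5 6 4)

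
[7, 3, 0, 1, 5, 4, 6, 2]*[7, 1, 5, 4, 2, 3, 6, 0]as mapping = [0→0, 1→4, 2→7, 3→1, 4→3, 5→2, 6→6, 7→5]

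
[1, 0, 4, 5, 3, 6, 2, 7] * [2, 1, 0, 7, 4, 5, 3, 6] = [1, 2, 4, 5, 7, 3, 0, 6]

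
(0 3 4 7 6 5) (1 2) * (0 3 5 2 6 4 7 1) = (0 5 3 7 4 1 6 2) 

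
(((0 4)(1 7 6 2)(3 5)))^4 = ()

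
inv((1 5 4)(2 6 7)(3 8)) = (1 4 5)(2 7 6)(3 8)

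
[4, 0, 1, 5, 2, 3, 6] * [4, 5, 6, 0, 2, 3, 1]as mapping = [0→2, 1→4, 2→5, 3→3, 4→6, 5→0, 6→1]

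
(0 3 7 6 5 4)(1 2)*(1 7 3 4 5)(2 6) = (0 4)(1 6)(2 7)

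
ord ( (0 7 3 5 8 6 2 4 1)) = 9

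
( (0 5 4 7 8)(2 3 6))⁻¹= (0 8 7 4 5)(2 6 3)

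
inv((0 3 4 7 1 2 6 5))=(0 5 6 2 1 7 4 3)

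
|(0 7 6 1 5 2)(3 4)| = 6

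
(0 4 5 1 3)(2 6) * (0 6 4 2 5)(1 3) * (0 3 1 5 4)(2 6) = (0 6 4 3 2)(1 5)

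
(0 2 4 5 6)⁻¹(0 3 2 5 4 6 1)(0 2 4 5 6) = (0 1 2 3 4 6 5)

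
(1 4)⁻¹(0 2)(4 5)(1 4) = (0 2)(1 5)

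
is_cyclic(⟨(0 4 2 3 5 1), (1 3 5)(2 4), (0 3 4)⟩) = no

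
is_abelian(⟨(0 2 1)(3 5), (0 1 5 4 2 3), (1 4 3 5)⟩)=no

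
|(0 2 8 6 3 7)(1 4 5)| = 6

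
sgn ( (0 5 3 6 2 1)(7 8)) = 1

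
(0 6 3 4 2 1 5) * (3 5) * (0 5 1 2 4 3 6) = (1 6)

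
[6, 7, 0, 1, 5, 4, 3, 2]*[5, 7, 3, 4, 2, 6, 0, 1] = [0, 1, 5, 7, 6, 2, 4, 3]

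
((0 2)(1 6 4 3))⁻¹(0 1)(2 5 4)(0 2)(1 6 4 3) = (0 5 3)(2 6)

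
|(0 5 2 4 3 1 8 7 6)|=9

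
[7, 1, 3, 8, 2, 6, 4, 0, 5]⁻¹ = [7, 1, 4, 2, 6, 8, 5, 0, 3]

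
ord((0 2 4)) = 3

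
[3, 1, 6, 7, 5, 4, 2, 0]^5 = [7, 1, 6, 0, 5, 4, 2, 3]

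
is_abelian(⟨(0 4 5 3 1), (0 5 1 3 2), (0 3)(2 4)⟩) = no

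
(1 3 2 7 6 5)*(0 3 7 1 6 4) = (0 3 2 1 7 4)(5 6)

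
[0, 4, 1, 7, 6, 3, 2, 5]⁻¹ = [0, 2, 6, 5, 1, 7, 4, 3]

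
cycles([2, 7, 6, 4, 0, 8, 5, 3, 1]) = (0 2 6 5 8 1 7 3 4)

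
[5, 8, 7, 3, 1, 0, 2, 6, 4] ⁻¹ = [5, 4, 6, 3, 8, 0, 7, 2, 1] 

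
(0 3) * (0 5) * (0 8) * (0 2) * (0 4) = (0 3 5 8 2 4)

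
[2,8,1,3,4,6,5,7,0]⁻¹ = [8,2,0,3,4,6,5,7,1]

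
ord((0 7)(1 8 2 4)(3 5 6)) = 12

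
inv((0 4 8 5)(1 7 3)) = (0 5 8 4)(1 3 7)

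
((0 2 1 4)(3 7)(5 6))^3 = (0 4 1 2)(3 7)(5 6)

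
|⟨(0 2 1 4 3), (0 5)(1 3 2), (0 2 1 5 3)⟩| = 720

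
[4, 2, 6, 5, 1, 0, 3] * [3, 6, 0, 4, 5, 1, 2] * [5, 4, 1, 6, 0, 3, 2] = [3, 5, 1, 4, 2, 6, 0]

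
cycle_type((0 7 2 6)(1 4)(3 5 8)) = 2.3.4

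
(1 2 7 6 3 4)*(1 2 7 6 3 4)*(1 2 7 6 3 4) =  (1 6) (2 3) (4 7) 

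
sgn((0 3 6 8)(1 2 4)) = -1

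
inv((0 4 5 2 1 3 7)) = (0 7 3 1 2 5 4)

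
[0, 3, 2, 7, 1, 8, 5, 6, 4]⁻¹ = [0, 4, 2, 1, 8, 6, 7, 3, 5]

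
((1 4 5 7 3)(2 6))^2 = (1 5 3 4 7)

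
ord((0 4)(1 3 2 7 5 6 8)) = 14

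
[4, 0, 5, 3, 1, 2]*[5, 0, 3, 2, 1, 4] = [1, 5, 4, 2, 0, 3]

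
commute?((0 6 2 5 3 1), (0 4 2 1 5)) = no:(0 6 2 5 3 1)*(0 4 2 1 5) = (0 6 1 4 2)(3 5), (0 4 2 1 5)*(0 6 2 5 3 1) = (0 4 5 6 2)(1 3)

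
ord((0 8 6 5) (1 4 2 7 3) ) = 20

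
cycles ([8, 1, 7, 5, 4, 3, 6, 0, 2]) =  (0 8 2 7)(3 5)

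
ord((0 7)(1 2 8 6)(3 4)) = 4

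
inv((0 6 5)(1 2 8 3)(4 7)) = (0 5 6)(1 3 8 2)(4 7)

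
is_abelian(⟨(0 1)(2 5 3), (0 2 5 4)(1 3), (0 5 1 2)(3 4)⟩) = no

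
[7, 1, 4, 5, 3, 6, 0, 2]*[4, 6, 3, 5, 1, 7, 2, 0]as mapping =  [0→0, 1→6, 2→1, 3→7, 4→5, 5→2, 6→4, 7→3]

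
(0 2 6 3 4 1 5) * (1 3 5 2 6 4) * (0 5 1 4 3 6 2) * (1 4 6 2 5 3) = (0 5 3 6 4 2 1)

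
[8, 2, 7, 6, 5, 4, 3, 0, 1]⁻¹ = [7, 8, 1, 6, 5, 4, 3, 2, 0]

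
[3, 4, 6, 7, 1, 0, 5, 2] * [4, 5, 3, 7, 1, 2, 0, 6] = [7, 1, 0, 6, 5, 4, 2, 3]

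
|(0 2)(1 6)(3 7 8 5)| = 4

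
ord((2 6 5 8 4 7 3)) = 7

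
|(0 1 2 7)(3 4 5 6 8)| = 20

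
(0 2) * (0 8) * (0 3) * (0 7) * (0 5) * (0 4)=(0 2 8 3 7 5 4)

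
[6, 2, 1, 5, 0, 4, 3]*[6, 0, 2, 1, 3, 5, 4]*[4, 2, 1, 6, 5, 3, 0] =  [5, 1, 4, 3, 0, 6, 2]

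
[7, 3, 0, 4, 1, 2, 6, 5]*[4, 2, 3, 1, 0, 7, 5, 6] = [6, 1, 4, 0, 2, 3, 5, 7] 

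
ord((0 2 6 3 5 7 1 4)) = 8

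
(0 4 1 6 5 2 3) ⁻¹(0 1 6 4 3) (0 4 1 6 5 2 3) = (0 4 6 5 1) 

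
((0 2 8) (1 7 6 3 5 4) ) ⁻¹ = (0 8 2) (1 4 5 3 6 7) 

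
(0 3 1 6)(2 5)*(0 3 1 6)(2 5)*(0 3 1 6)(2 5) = (0 6 1 3)(2 5)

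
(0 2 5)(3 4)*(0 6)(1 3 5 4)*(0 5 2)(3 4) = (1 4 2 3)(5 6)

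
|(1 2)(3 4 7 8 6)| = 10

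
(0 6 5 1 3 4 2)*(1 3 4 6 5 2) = (0 5 3 6 2) (1 4) 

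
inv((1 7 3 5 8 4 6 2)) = (1 2 6 4 8 5 3 7)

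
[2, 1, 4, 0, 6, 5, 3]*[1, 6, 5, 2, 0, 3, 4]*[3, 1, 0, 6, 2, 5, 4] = [5, 4, 3, 1, 2, 6, 0]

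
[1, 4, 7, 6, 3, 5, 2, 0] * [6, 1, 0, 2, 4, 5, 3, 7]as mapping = [0→1, 1→4, 2→7, 3→3, 4→2, 5→5, 6→0, 7→6]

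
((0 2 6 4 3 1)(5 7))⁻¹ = (0 1 3 4 6 2)(5 7)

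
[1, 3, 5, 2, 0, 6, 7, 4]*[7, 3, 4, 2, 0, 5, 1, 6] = [3, 2, 5, 4, 7, 1, 6, 0]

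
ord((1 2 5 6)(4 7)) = 4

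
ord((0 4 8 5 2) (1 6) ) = 10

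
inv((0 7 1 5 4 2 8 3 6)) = (0 6 3 8 2 4 5 1 7)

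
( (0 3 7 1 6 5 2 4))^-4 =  (0 6)(1 4)(2 7)(3 5)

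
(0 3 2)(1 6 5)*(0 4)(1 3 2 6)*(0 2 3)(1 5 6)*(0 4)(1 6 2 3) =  (0 1 5 4 3 6 2)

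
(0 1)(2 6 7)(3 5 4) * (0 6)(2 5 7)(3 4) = (0 1 6 2)(3 7 5)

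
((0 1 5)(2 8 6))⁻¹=(0 5 1)(2 6 8)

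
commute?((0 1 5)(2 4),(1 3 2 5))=no:(0 1 5)(2 4)*(1 3 2 5)=(0 3 2 4 5),(1 3 2 5)*(0 1 5)(2 4)=(0 1 3 4 2)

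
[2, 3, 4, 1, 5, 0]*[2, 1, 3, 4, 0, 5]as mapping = [0→3, 1→4, 2→0, 3→1, 4→5, 5→2]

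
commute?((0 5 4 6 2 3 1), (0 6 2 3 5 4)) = no:(0 5 4 6 2 3 1) * (0 6 2 3 5 4) = (0 4 2 5)(1 6 3), (0 6 2 3 5 4) * (0 5 4 6 2 3 1) = (0 2 1)(3 4 5 6)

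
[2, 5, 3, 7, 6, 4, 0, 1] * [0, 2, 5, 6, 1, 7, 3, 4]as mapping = [0→5, 1→7, 2→6, 3→4, 4→3, 5→1, 6→0, 7→2]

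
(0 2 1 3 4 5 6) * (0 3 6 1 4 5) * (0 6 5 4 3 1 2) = (1 5 2 3 4 6)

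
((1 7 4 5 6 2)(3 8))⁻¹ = (1 2 6 5 4 7)(3 8)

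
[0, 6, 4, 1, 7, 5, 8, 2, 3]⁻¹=[0, 3, 7, 8, 2, 5, 1, 4, 6]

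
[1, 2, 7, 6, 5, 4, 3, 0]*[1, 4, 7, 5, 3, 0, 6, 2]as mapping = [0→4, 1→7, 2→2, 3→6, 4→0, 5→3, 6→5, 7→1]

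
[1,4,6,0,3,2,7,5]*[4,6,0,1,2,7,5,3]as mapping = [0→6,1→2,2→5,3→4,4→1,5→0,6→3,7→7]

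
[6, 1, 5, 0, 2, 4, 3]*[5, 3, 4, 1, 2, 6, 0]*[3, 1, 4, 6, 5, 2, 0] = [3, 6, 0, 2, 5, 4, 1]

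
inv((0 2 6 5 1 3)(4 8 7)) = (0 3 1 5 6 2)(4 7 8)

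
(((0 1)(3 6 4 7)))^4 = ()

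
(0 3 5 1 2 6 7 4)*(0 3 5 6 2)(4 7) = (0 5 1)(3 6 4)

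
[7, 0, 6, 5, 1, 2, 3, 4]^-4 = [0, 1, 2, 3, 4, 5, 6, 7]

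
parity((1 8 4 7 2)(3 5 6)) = even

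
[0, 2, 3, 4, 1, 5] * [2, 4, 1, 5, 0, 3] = [2, 1, 5, 0, 4, 3]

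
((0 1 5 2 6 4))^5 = (0 4 6 2 5 1)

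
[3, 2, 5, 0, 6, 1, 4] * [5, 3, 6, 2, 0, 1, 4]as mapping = [0→2, 1→6, 2→1, 3→5, 4→4, 5→3, 6→0]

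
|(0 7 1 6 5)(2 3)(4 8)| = 10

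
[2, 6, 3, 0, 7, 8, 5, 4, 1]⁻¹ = [3, 8, 0, 2, 7, 6, 1, 4, 5]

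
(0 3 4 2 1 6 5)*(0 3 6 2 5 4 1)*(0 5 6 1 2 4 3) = (0 1 4 6 3 2 5)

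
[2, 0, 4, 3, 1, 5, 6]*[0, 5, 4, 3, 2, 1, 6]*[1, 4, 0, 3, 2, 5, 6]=[2, 1, 0, 3, 5, 4, 6]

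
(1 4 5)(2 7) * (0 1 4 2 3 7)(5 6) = (0 1 2)(3 7)(4 6 5)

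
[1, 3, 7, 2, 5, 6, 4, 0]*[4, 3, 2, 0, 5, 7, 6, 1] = [3, 0, 1, 2, 7, 6, 5, 4]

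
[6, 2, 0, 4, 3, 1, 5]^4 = [2, 5, 1, 3, 4, 6, 0]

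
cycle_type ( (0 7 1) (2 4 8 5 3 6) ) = 3.6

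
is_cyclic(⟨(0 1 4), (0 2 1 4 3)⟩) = no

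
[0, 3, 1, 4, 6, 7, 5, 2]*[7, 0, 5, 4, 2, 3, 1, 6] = [7, 4, 0, 2, 1, 6, 3, 5]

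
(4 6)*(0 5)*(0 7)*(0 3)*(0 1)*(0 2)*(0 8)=(0 5 7 3 1 2 8) (4 6) 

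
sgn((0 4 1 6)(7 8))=1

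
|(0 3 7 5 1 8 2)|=7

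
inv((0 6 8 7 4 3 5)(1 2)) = (0 5 3 4 7 8 6)(1 2)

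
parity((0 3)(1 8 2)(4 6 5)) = odd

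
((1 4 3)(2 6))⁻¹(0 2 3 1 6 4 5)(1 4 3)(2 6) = (0 6 1 4 2 3 5)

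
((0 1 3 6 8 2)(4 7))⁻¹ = (0 2 8 6 3 1)(4 7)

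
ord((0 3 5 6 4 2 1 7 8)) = 9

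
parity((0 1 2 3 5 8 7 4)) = odd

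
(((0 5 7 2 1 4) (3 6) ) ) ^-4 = (0 7 1) (2 4 5) 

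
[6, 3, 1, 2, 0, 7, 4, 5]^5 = [4, 2, 3, 1, 6, 7, 0, 5]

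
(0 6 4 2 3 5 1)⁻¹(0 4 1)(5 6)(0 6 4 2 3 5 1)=(0 6 2)(1 4)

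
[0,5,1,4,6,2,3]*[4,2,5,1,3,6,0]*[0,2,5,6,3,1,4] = [3,4,5,6,0,1,2]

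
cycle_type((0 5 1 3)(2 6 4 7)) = 4^2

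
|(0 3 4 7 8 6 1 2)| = 8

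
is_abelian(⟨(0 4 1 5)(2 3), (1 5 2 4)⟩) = no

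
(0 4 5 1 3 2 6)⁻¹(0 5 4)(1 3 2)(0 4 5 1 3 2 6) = (1 5 4)(2 6 3)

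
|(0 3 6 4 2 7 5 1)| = 8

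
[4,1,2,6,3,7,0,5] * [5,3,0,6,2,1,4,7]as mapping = [0→2,1→3,2→0,3→4,4→6,5→7,6→5,7→1]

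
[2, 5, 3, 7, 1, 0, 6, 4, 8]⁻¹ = [5, 4, 0, 2, 7, 1, 6, 3, 8]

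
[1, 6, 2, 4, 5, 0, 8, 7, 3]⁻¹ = [5, 0, 2, 8, 3, 4, 1, 7, 6]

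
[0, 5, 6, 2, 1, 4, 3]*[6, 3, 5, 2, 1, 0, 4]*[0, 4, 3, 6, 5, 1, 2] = [2, 0, 5, 1, 6, 4, 3]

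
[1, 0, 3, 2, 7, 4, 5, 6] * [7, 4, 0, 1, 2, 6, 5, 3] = [4, 7, 1, 0, 3, 2, 6, 5]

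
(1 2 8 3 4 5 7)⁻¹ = (1 7 5 4 3 8 2)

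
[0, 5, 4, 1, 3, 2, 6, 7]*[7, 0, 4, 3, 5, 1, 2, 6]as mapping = [0→7, 1→1, 2→5, 3→0, 4→3, 5→4, 6→2, 7→6]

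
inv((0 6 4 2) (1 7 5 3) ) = (0 2 4 6) (1 3 5 7) 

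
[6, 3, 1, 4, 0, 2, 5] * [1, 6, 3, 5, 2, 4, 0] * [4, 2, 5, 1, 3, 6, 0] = [4, 6, 0, 5, 2, 1, 3]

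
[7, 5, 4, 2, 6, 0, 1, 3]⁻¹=[5, 6, 3, 7, 2, 1, 4, 0]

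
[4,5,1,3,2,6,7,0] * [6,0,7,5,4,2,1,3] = [4,2,0,5,7,1,3,6]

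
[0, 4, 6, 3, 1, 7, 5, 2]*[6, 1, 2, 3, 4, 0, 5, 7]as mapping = [0→6, 1→4, 2→5, 3→3, 4→1, 5→7, 6→0, 7→2]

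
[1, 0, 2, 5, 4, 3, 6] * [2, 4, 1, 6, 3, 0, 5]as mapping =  [0→4, 1→2, 2→1, 3→0, 4→3, 5→6, 6→5]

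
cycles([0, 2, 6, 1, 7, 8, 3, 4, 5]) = (1 2 6 3)(4 7)(5 8)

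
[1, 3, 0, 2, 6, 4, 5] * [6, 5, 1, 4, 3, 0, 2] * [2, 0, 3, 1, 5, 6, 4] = [6, 5, 4, 0, 3, 1, 2]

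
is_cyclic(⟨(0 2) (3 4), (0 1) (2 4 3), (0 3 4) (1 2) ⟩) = no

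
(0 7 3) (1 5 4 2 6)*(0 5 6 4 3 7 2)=(0 2 4) (1 6) (3 5) 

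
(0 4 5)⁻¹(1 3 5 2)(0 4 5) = (0 2 1 3)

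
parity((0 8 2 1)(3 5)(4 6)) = odd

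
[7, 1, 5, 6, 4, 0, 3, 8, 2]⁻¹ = [5, 1, 8, 6, 4, 2, 3, 0, 7]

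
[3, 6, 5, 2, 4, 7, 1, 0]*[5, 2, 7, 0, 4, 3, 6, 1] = [0, 6, 3, 7, 4, 1, 2, 5]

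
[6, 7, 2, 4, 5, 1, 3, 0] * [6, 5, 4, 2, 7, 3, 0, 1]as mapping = [0→0, 1→1, 2→4, 3→7, 4→3, 5→5, 6→2, 7→6]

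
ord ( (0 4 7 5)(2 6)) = 4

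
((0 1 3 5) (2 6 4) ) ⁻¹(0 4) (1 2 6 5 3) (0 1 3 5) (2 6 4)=(0 5 3 6 4) (1 2) 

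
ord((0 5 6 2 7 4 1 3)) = 8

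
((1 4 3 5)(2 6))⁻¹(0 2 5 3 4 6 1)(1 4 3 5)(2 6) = (0 6 1 5 3 2 4)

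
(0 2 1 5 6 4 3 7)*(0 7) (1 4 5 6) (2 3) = (0 3) (1 6 5) (2 4) 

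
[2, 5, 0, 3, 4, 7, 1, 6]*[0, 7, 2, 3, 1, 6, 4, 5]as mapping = [0→2, 1→6, 2→0, 3→3, 4→1, 5→5, 6→7, 7→4]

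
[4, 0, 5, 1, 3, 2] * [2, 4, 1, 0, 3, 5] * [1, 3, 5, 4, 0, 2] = [4, 5, 2, 0, 1, 3]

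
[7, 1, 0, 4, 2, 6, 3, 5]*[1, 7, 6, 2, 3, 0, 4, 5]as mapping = [0→5, 1→7, 2→1, 3→3, 4→6, 5→4, 6→2, 7→0]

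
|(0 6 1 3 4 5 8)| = 7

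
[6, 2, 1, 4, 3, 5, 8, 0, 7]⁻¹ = [7, 2, 1, 4, 3, 5, 0, 8, 6]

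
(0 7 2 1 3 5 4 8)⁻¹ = (0 8 4 5 3 1 2 7)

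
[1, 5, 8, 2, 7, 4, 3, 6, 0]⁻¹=[8, 0, 3, 6, 5, 1, 7, 4, 2]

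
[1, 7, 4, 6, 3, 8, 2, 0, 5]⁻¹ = [7, 0, 6, 4, 2, 8, 3, 1, 5]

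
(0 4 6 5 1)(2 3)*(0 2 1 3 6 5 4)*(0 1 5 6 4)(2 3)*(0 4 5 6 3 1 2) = (0 2 5)(3 6 4)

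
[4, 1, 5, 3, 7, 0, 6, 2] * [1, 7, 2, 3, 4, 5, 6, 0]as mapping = [0→4, 1→7, 2→5, 3→3, 4→0, 5→1, 6→6, 7→2]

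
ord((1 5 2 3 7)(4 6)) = 10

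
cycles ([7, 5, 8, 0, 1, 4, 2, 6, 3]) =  (0 7 6 2 8 3)(1 5 4)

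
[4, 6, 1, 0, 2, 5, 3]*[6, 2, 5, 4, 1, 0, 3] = [1, 3, 2, 6, 5, 0, 4]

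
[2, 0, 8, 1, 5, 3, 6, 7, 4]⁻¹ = [1, 3, 0, 5, 8, 4, 6, 7, 2]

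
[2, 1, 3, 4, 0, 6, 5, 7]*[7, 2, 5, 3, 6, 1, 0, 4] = [5, 2, 3, 6, 7, 0, 1, 4]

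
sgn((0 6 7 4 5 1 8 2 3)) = 1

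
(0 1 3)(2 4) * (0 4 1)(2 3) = (1 2)(3 4)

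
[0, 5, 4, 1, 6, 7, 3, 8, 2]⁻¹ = [0, 3, 8, 6, 2, 1, 4, 5, 7]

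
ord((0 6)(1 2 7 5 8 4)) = 6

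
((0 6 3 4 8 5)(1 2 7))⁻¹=(0 5 8 4 3 6)(1 7 2)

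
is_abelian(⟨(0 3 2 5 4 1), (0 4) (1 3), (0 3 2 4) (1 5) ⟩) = no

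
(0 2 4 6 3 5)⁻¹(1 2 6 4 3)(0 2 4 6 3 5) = (1 4 3 6 5)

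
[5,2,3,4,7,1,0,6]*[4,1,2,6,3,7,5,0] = [7,2,6,3,0,1,4,5]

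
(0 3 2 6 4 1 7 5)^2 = (0 2 4 7)(1 5 3 6)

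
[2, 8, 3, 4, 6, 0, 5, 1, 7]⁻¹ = [5, 7, 0, 2, 3, 6, 4, 8, 1]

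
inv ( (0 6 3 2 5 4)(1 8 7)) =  (0 4 5 2 3 6)(1 7 8)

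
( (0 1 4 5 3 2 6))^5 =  (0 2 5 1 6 3 4)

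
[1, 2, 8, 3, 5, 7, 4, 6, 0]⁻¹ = [8, 0, 1, 3, 6, 4, 7, 5, 2]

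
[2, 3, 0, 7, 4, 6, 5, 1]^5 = [2, 7, 0, 1, 4, 6, 5, 3]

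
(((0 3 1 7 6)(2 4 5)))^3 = (0 7 3 6 1)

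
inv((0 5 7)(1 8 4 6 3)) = (0 7 5)(1 3 6 4 8)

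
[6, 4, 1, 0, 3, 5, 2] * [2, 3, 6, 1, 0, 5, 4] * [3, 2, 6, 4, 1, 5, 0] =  [1, 3, 4, 6, 2, 5, 0]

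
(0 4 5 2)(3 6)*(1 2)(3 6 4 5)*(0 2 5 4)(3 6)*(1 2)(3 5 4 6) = (0 6 5 2 1 4 3)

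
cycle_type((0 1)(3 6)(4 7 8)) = 2^2.3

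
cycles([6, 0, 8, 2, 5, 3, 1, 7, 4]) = (0 6 1) (2 8 4 5 3) 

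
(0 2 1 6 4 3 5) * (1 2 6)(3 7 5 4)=(0 6 3 4 7 5)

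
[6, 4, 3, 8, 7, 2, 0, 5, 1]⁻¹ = [6, 8, 5, 2, 1, 7, 0, 4, 3]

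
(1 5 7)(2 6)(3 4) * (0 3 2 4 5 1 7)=(0 3 5)(2 6 4)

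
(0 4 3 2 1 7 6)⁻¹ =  (0 6 7 1 2 3 4)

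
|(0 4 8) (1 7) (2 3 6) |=6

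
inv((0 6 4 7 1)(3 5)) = (0 1 7 4 6)(3 5)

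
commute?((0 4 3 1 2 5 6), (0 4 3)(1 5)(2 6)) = no:(0 4 3 1 2 5 6)*(0 4 3)(1 5)(2 6) = (0 3 5 2 1 6 4), (0 4 3)(1 5)(2 6)*(0 4 3 1 2 5 6) = (0 3 4 1 6 5 2)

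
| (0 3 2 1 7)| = 5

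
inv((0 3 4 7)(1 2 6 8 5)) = (0 7 4 3)(1 5 8 6 2)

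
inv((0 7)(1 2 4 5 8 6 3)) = (0 7)(1 3 6 8 5 4 2)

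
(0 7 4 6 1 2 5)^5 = (0 2 6 7 5 1 4)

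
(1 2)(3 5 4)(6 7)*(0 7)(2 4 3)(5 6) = (0 7 5 3 6)(1 4 2)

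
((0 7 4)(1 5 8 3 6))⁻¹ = (0 4 7)(1 6 3 8 5)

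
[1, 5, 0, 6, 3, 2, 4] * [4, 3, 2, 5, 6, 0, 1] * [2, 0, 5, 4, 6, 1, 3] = [4, 2, 6, 0, 1, 5, 3]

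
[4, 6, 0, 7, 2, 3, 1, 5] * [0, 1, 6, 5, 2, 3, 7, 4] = [2, 7, 0, 4, 6, 5, 1, 3]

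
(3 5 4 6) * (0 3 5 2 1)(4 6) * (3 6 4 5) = (0 6 3 2 1)(4 5)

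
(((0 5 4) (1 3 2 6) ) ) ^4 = (0 5 4) 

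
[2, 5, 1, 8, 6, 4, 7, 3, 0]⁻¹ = [8, 2, 0, 7, 5, 1, 4, 6, 3]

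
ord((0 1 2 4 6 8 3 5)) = 8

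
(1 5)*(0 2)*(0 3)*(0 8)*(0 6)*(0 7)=(0 2 3 8 6 7)(1 5)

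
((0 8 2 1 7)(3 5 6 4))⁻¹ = (0 7 1 2 8)(3 4 6 5)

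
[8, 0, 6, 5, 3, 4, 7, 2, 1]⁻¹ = [1, 8, 7, 4, 5, 3, 2, 6, 0]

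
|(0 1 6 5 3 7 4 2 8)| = 9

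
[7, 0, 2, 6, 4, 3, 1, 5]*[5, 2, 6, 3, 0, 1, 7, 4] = [4, 5, 6, 7, 0, 3, 2, 1]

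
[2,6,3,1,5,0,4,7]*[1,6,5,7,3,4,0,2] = [5,0,7,6,4,1,3,2] 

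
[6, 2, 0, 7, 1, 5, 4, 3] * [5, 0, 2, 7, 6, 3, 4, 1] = [4, 2, 5, 1, 0, 3, 6, 7]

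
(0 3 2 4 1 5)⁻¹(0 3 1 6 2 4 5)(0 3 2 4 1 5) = (0 3 2 5 6 4 1)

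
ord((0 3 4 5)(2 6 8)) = 12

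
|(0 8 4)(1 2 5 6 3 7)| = 6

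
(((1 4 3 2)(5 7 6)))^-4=(5 6 7)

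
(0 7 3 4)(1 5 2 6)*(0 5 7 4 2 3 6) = (0 4 5 3 2)(1 7 6)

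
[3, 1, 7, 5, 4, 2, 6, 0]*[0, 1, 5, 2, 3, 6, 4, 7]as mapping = [0→2, 1→1, 2→7, 3→6, 4→3, 5→5, 6→4, 7→0]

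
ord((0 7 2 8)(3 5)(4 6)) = 4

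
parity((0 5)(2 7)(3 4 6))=even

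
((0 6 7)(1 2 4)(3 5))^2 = (0 7 6)(1 4 2)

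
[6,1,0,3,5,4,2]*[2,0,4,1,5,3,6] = [6,0,2,1,3,5,4]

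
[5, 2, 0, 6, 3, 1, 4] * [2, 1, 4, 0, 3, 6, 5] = [6, 4, 2, 5, 0, 1, 3]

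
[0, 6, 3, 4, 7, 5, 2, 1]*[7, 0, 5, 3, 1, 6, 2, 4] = [7, 2, 3, 1, 4, 6, 5, 0]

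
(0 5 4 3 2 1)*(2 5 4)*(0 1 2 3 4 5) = (0 5 3) 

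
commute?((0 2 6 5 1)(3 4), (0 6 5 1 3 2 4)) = no:(0 2 6 5 1)(3 4)*(0 6 5 1 3 2 4) = (0 4 2 5 3)(1 6), (0 6 5 1 3 2 4)*(0 2 6 5 1)(3 4) = (0 5)(1 4 2 3 6)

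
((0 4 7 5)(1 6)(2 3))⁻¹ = (0 5 7 4)(1 6)(2 3)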